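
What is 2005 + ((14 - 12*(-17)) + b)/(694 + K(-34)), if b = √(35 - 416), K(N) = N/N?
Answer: 1393693/695 + I*√381/695 ≈ 2005.3 + 0.028085*I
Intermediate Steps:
K(N) = 1
b = I*√381 (b = √(-381) = I*√381 ≈ 19.519*I)
2005 + ((14 - 12*(-17)) + b)/(694 + K(-34)) = 2005 + ((14 - 12*(-17)) + I*√381)/(694 + 1) = 2005 + ((14 + 204) + I*√381)/695 = 2005 + (218 + I*√381)*(1/695) = 2005 + (218/695 + I*√381/695) = 1393693/695 + I*√381/695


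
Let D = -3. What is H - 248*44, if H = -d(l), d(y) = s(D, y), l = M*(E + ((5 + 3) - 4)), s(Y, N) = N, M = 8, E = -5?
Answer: -10904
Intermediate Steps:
l = -8 (l = 8*(-5 + ((5 + 3) - 4)) = 8*(-5 + (8 - 4)) = 8*(-5 + 4) = 8*(-1) = -8)
d(y) = y
H = 8 (H = -1*(-8) = 8)
H - 248*44 = 8 - 248*44 = 8 - 1*10912 = 8 - 10912 = -10904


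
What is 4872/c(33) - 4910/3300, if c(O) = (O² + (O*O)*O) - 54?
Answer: -153199/112970 ≈ -1.3561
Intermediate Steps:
c(O) = -54 + O² + O³ (c(O) = (O² + O²*O) - 54 = (O² + O³) - 54 = -54 + O² + O³)
4872/c(33) - 4910/3300 = 4872/(-54 + 33² + 33³) - 4910/3300 = 4872/(-54 + 1089 + 35937) - 4910*1/3300 = 4872/36972 - 491/330 = 4872*(1/36972) - 491/330 = 406/3081 - 491/330 = -153199/112970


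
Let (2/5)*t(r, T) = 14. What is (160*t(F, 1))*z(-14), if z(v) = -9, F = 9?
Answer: -50400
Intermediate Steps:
t(r, T) = 35 (t(r, T) = (5/2)*14 = 35)
(160*t(F, 1))*z(-14) = (160*35)*(-9) = 5600*(-9) = -50400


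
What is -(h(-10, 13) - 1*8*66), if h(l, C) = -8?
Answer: 536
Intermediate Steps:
-(h(-10, 13) - 1*8*66) = -(-8 - 1*8*66) = -(-8 - 8*66) = -(-8 - 528) = -1*(-536) = 536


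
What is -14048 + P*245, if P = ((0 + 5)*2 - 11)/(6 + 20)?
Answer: -365493/26 ≈ -14057.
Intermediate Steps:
P = -1/26 (P = (5*2 - 11)/26 = (10 - 11)*(1/26) = -1*1/26 = -1/26 ≈ -0.038462)
-14048 + P*245 = -14048 - 1/26*245 = -14048 - 245/26 = -365493/26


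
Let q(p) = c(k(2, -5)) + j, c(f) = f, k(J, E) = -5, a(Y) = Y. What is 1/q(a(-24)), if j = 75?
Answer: 1/70 ≈ 0.014286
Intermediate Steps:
q(p) = 70 (q(p) = -5 + 75 = 70)
1/q(a(-24)) = 1/70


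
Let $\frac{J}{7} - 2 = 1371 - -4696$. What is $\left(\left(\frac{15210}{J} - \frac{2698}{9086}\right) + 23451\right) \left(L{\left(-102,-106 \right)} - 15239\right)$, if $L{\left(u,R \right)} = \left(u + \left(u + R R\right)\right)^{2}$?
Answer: $\frac{535253063057294030}{187561} \approx 2.8538 \cdot 10^{12}$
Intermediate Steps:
$L{\left(u,R \right)} = \left(R^{2} + 2 u\right)^{2}$ ($L{\left(u,R \right)} = \left(u + \left(u + R^{2}\right)\right)^{2} = \left(R^{2} + 2 u\right)^{2}$)
$J = 42483$ ($J = 14 + 7 \left(1371 - -4696\right) = 14 + 7 \left(1371 + 4696\right) = 14 + 7 \cdot 6067 = 14 + 42469 = 42483$)
$\left(\left(\frac{15210}{J} - \frac{2698}{9086}\right) + 23451\right) \left(L{\left(-102,-106 \right)} - 15239\right) = \left(\left(\frac{15210}{42483} - \frac{2698}{9086}\right) + 23451\right) \left(\left(\left(-106\right)^{2} + 2 \left(-102\right)\right)^{2} - 15239\right) = \left(\left(15210 \cdot \frac{1}{42483} - \frac{1349}{4543}\right) + 23451\right) \left(\left(11236 - 204\right)^{2} - 15239\right) = \left(\left(\frac{5070}{14161} - \frac{1349}{4543}\right) + 23451\right) \left(11032^{2} - 15239\right) = \left(\frac{561403}{9190489} + 23451\right) \left(121705024 - 15239\right) = \frac{215526718942}{9190489} \cdot 121689785 = \frac{535253063057294030}{187561}$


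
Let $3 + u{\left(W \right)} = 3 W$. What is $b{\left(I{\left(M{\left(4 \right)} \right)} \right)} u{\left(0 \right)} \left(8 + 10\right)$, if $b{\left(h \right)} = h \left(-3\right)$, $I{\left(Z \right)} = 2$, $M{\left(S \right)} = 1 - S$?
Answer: $324$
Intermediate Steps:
$u{\left(W \right)} = -3 + 3 W$
$b{\left(h \right)} = - 3 h$
$b{\left(I{\left(M{\left(4 \right)} \right)} \right)} u{\left(0 \right)} \left(8 + 10\right) = \left(-3\right) 2 \left(-3 + 3 \cdot 0\right) \left(8 + 10\right) = - 6 \left(-3 + 0\right) 18 = - 6 \left(\left(-3\right) 18\right) = \left(-6\right) \left(-54\right) = 324$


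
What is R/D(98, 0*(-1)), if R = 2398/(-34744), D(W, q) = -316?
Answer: 1199/5489552 ≈ 0.00021841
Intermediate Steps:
R = -1199/17372 (R = 2398*(-1/34744) = -1199/17372 ≈ -0.069019)
R/D(98, 0*(-1)) = -1199/17372/(-316) = -1199/17372*(-1/316) = 1199/5489552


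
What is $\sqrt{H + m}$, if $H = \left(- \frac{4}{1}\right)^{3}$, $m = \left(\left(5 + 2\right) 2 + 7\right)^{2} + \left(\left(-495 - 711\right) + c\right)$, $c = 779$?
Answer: $5 i \sqrt{2} \approx 7.0711 i$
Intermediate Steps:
$m = 14$ ($m = \left(\left(5 + 2\right) 2 + 7\right)^{2} + \left(\left(-495 - 711\right) + 779\right) = \left(7 \cdot 2 + 7\right)^{2} + \left(-1206 + 779\right) = \left(14 + 7\right)^{2} - 427 = 21^{2} - 427 = 441 - 427 = 14$)
$H = -64$ ($H = \left(\left(-4\right) 1\right)^{3} = \left(-4\right)^{3} = -64$)
$\sqrt{H + m} = \sqrt{-64 + 14} = \sqrt{-50} = 5 i \sqrt{2}$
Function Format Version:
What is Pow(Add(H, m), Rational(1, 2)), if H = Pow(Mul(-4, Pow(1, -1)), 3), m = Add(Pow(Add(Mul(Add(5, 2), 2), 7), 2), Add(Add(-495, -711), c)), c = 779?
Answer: Mul(5, I, Pow(2, Rational(1, 2))) ≈ Mul(7.0711, I)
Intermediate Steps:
m = 14 (m = Add(Pow(Add(Mul(Add(5, 2), 2), 7), 2), Add(Add(-495, -711), 779)) = Add(Pow(Add(Mul(7, 2), 7), 2), Add(-1206, 779)) = Add(Pow(Add(14, 7), 2), -427) = Add(Pow(21, 2), -427) = Add(441, -427) = 14)
H = -64 (H = Pow(Mul(-4, 1), 3) = Pow(-4, 3) = -64)
Pow(Add(H, m), Rational(1, 2)) = Pow(Add(-64, 14), Rational(1, 2)) = Pow(-50, Rational(1, 2)) = Mul(5, I, Pow(2, Rational(1, 2)))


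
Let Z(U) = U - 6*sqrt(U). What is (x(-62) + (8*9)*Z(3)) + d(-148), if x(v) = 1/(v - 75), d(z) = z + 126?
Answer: 26577/137 - 432*sqrt(3) ≈ -554.25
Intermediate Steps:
d(z) = 126 + z
x(v) = 1/(-75 + v)
Z(U) = U - 6*sqrt(U)
(x(-62) + (8*9)*Z(3)) + d(-148) = (1/(-75 - 62) + (8*9)*(3 - 6*sqrt(3))) + (126 - 148) = (1/(-137) + 72*(3 - 6*sqrt(3))) - 22 = (-1/137 + (216 - 432*sqrt(3))) - 22 = (29591/137 - 432*sqrt(3)) - 22 = 26577/137 - 432*sqrt(3)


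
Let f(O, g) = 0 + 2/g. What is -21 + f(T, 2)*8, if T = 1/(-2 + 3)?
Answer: -13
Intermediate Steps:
T = 1 (T = 1/1 = 1)
f(O, g) = 2/g
-21 + f(T, 2)*8 = -21 + (2/2)*8 = -21 + (2*(1/2))*8 = -21 + 1*8 = -21 + 8 = -13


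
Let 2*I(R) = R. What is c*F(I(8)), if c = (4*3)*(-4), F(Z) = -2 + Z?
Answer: -96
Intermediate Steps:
I(R) = R/2
c = -48 (c = 12*(-4) = -48)
c*F(I(8)) = -48*(-2 + (1/2)*8) = -48*(-2 + 4) = -48*2 = -96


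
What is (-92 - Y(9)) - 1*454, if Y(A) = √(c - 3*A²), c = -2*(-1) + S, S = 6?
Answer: -546 - I*√235 ≈ -546.0 - 15.33*I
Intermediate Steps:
c = 8 (c = -2*(-1) + 6 = 2 + 6 = 8)
Y(A) = √(8 - 3*A²)
(-92 - Y(9)) - 1*454 = (-92 - √(8 - 3*9²)) - 1*454 = (-92 - √(8 - 3*81)) - 454 = (-92 - √(8 - 243)) - 454 = (-92 - √(-235)) - 454 = (-92 - I*√235) - 454 = -546 - I*√235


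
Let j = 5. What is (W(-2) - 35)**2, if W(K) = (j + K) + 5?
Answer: 729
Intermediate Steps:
W(K) = 10 + K (W(K) = (5 + K) + 5 = 10 + K)
(W(-2) - 35)**2 = ((10 - 2) - 35)**2 = (8 - 35)**2 = (-27)**2 = 729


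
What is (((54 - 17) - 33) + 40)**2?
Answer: 1936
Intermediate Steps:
(((54 - 17) - 33) + 40)**2 = ((37 - 33) + 40)**2 = (4 + 40)**2 = 44**2 = 1936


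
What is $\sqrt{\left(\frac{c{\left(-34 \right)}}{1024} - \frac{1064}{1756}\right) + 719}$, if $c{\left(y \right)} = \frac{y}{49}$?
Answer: $\frac{\sqrt{6946841831486}}{98336} \approx 26.803$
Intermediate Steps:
$c{\left(y \right)} = \frac{y}{49}$ ($c{\left(y \right)} = y \frac{1}{49} = \frac{y}{49}$)
$\sqrt{\left(\frac{c{\left(-34 \right)}}{1024} - \frac{1064}{1756}\right) + 719} = \sqrt{\left(\frac{\frac{1}{49} \left(-34\right)}{1024} - \frac{1064}{1756}\right) + 719} = \sqrt{\left(\left(- \frac{34}{49}\right) \frac{1}{1024} - \frac{266}{439}\right) + 719} = \sqrt{\left(- \frac{17}{25088} - \frac{266}{439}\right) + 719} = \sqrt{- \frac{6680871}{11013632} + 719} = \sqrt{\frac{7912120537}{11013632}} = \frac{\sqrt{6946841831486}}{98336}$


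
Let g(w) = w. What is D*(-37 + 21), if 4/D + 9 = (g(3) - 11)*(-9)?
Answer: -64/63 ≈ -1.0159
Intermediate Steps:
D = 4/63 (D = 4/(-9 + (3 - 11)*(-9)) = 4/(-9 - 8*(-9)) = 4/(-9 + 72) = 4/63 ≈ 0.063492)
D*(-37 + 21) = 4*(-37 + 21)/63 = (4/63)*(-16) = -64/63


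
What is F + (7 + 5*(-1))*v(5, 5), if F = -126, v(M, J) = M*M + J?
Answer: -66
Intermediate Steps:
v(M, J) = J + M**2 (v(M, J) = M**2 + J = J + M**2)
F + (7 + 5*(-1))*v(5, 5) = -126 + (7 + 5*(-1))*(5 + 5**2) = -126 + (7 - 5)*(5 + 25) = -126 + 2*30 = -126 + 60 = -66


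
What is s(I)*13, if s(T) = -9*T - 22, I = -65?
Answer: 7319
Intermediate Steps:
s(T) = -22 - 9*T
s(I)*13 = (-22 - 9*(-65))*13 = (-22 + 585)*13 = 563*13 = 7319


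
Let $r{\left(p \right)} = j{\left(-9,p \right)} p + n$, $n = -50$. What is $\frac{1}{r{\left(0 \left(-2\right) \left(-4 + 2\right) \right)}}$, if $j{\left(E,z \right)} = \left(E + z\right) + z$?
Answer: $- \frac{1}{50} \approx -0.02$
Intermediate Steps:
$j{\left(E,z \right)} = E + 2 z$
$r{\left(p \right)} = -50 + p \left(-9 + 2 p\right)$ ($r{\left(p \right)} = \left(-9 + 2 p\right) p - 50 = p \left(-9 + 2 p\right) - 50 = -50 + p \left(-9 + 2 p\right)$)
$\frac{1}{r{\left(0 \left(-2\right) \left(-4 + 2\right) \right)}} = \frac{1}{-50 + 0 \left(-2\right) \left(-4 + 2\right) \left(-9 + 2 \cdot 0 \left(-2\right) \left(-4 + 2\right)\right)} = \frac{1}{-50 + 0 \left(-2\right) \left(-9 + 2 \cdot 0 \left(-2\right)\right)} = \frac{1}{-50 + 0 \left(-9 + 2 \cdot 0\right)} = \frac{1}{-50 + 0 \left(-9 + 0\right)} = \frac{1}{-50 + 0 \left(-9\right)} = \frac{1}{-50 + 0} = \frac{1}{-50} = - \frac{1}{50}$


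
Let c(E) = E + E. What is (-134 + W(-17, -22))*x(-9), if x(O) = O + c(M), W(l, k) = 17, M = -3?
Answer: 1755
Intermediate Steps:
c(E) = 2*E
x(O) = -6 + O (x(O) = O + 2*(-3) = O - 6 = -6 + O)
(-134 + W(-17, -22))*x(-9) = (-134 + 17)*(-6 - 9) = -117*(-15) = 1755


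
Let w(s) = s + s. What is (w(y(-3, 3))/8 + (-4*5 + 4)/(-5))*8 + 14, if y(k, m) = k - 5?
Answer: 118/5 ≈ 23.600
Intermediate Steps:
y(k, m) = -5 + k
w(s) = 2*s
(w(y(-3, 3))/8 + (-4*5 + 4)/(-5))*8 + 14 = ((2*(-5 - 3))/8 + (-4*5 + 4)/(-5))*8 + 14 = ((2*(-8))*(⅛) + (-20 + 4)*(-⅕))*8 + 14 = (-16*⅛ - 16*(-⅕))*8 + 14 = (-2 + 16/5)*8 + 14 = (6/5)*8 + 14 = 48/5 + 14 = 118/5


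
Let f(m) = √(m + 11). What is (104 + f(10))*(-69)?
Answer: -7176 - 69*√21 ≈ -7492.2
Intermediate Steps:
f(m) = √(11 + m)
(104 + f(10))*(-69) = (104 + √(11 + 10))*(-69) = (104 + √21)*(-69) = -7176 - 69*√21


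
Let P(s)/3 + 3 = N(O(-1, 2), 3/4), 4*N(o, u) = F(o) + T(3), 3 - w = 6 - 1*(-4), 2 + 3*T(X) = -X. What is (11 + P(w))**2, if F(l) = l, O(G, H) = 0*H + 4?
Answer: 225/16 ≈ 14.063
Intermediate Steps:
O(G, H) = 4 (O(G, H) = 0 + 4 = 4)
T(X) = -2/3 - X/3 (T(X) = -2/3 + (-X)/3 = -2/3 - X/3)
w = -7 (w = 3 - (6 - 1*(-4)) = 3 - (6 + 4) = 3 - 1*10 = 3 - 10 = -7)
N(o, u) = -5/12 + o/4 (N(o, u) = (o + (-2/3 - 1/3*3))/4 = (o + (-2/3 - 1))/4 = (o - 5/3)/4 = (-5/3 + o)/4 = -5/12 + o/4)
P(s) = -29/4 (P(s) = -9 + 3*(-5/12 + (1/4)*4) = -9 + 3*(-5/12 + 1) = -9 + 3*(7/12) = -9 + 7/4 = -29/4)
(11 + P(w))**2 = (11 - 29/4)**2 = (15/4)**2 = 225/16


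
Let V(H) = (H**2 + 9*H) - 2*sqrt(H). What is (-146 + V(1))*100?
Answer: -13800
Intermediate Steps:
V(H) = H**2 - 2*sqrt(H) + 9*H
(-146 + V(1))*100 = (-146 + (1**2 - 2*sqrt(1) + 9*1))*100 = (-146 + (1 - 2*1 + 9))*100 = (-146 + (1 - 2 + 9))*100 = (-146 + 8)*100 = -138*100 = -13800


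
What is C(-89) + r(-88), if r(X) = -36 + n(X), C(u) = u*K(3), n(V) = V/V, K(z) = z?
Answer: -302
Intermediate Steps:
n(V) = 1
C(u) = 3*u (C(u) = u*3 = 3*u)
r(X) = -35 (r(X) = -36 + 1 = -35)
C(-89) + r(-88) = 3*(-89) - 35 = -267 - 35 = -302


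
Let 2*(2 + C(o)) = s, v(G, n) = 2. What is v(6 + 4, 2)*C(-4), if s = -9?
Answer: -13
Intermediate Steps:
C(o) = -13/2 (C(o) = -2 + (½)*(-9) = -2 - 9/2 = -13/2)
v(6 + 4, 2)*C(-4) = 2*(-13/2) = -13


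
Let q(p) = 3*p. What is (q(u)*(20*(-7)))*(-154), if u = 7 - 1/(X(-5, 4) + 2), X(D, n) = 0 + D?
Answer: 474320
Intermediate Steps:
X(D, n) = D
u = 22/3 (u = 7 - 1/(-5 + 2) = 7 - 1/(-3) = 7 - 1*(-1/3) = 7 + 1/3 = 22/3 ≈ 7.3333)
(q(u)*(20*(-7)))*(-154) = ((3*(22/3))*(20*(-7)))*(-154) = (22*(-140))*(-154) = -3080*(-154) = 474320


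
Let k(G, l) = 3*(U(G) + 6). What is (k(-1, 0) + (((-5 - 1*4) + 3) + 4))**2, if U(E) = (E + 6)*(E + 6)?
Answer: 8281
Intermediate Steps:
U(E) = (6 + E)**2 (U(E) = (6 + E)*(6 + E) = (6 + E)**2)
k(G, l) = 18 + 3*(6 + G)**2 (k(G, l) = 3*((6 + G)**2 + 6) = 3*(6 + (6 + G)**2) = 18 + 3*(6 + G)**2)
(k(-1, 0) + (((-5 - 1*4) + 3) + 4))**2 = ((18 + 3*(6 - 1)**2) + (((-5 - 1*4) + 3) + 4))**2 = ((18 + 3*5**2) + (((-5 - 4) + 3) + 4))**2 = ((18 + 3*25) + ((-9 + 3) + 4))**2 = ((18 + 75) + (-6 + 4))**2 = (93 - 2)**2 = 91**2 = 8281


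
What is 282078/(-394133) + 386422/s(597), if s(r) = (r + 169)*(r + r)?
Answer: -52844002493/180237809166 ≈ -0.29319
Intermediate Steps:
s(r) = 2*r*(169 + r) (s(r) = (169 + r)*(2*r) = 2*r*(169 + r))
282078/(-394133) + 386422/s(597) = 282078/(-394133) + 386422/((2*597*(169 + 597))) = 282078*(-1/394133) + 386422/((2*597*766)) = -282078/394133 + 386422/914604 = -282078/394133 + 386422*(1/914604) = -282078/394133 + 193211/457302 = -52844002493/180237809166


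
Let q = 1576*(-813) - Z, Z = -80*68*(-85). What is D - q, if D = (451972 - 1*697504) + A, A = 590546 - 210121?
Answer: 1878581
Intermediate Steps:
A = 380425
Z = 462400 (Z = -5440*(-85) = 462400)
q = -1743688 (q = 1576*(-813) - 1*462400 = -1281288 - 462400 = -1743688)
D = 134893 (D = (451972 - 1*697504) + 380425 = (451972 - 697504) + 380425 = -245532 + 380425 = 134893)
D - q = 134893 - 1*(-1743688) = 134893 + 1743688 = 1878581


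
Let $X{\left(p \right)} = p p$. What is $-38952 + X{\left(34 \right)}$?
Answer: $-37796$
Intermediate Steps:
$X{\left(p \right)} = p^{2}$
$-38952 + X{\left(34 \right)} = -38952 + 34^{2} = -38952 + 1156 = -37796$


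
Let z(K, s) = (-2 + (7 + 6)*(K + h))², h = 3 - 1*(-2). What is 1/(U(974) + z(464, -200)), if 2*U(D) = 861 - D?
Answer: 2/74297937 ≈ 2.6919e-8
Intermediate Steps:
h = 5 (h = 3 + 2 = 5)
U(D) = 861/2 - D/2 (U(D) = (861 - D)/2 = 861/2 - D/2)
z(K, s) = (63 + 13*K)² (z(K, s) = (-2 + (7 + 6)*(K + 5))² = (-2 + 13*(5 + K))² = (-2 + (65 + 13*K))² = (63 + 13*K)²)
1/(U(974) + z(464, -200)) = 1/((861/2 - ½*974) + (63 + 13*464)²) = 1/((861/2 - 487) + (63 + 6032)²) = 1/(-113/2 + 6095²) = 1/(-113/2 + 37149025) = 1/(74297937/2) = 2/74297937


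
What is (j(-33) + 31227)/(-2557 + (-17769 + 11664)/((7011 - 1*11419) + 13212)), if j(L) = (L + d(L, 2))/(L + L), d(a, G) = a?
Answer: -274931312/22517933 ≈ -12.209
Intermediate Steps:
j(L) = 1 (j(L) = (L + L)/(L + L) = (2*L)/((2*L)) = (2*L)*(1/(2*L)) = 1)
(j(-33) + 31227)/(-2557 + (-17769 + 11664)/((7011 - 1*11419) + 13212)) = (1 + 31227)/(-2557 + (-17769 + 11664)/((7011 - 1*11419) + 13212)) = 31228/(-2557 - 6105/((7011 - 11419) + 13212)) = 31228/(-2557 - 6105/(-4408 + 13212)) = 31228/(-2557 - 6105/8804) = 31228/(-22517933/8804) = 31228*(-8804/22517933) = -274931312/22517933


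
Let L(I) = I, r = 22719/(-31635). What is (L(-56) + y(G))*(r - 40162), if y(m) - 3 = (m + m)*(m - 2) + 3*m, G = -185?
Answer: -29045564916266/10545 ≈ -2.7544e+9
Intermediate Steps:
r = -7573/10545 (r = 22719*(-1/31635) = -7573/10545 ≈ -0.71816)
y(m) = 3 + 3*m + 2*m*(-2 + m) (y(m) = 3 + ((m + m)*(m - 2) + 3*m) = 3 + ((2*m)*(-2 + m) + 3*m) = 3 + (2*m*(-2 + m) + 3*m) = 3 + (3*m + 2*m*(-2 + m)) = 3 + 3*m + 2*m*(-2 + m))
(L(-56) + y(G))*(r - 40162) = (-56 + (3 - 1*(-185) + 2*(-185)²))*(-7573/10545 - 40162) = (-56 + (3 + 185 + 2*34225))*(-423515863/10545) = (-56 + (3 + 185 + 68450))*(-423515863/10545) = (-56 + 68638)*(-423515863/10545) = 68582*(-423515863/10545) = -29045564916266/10545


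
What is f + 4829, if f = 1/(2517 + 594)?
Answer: 15023020/3111 ≈ 4829.0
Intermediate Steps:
f = 1/3111 ≈ 0.00032144
f + 4829 = 1/3111 + 4829 = 15023020/3111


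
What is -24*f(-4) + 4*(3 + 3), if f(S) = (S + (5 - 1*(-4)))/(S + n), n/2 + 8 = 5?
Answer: 36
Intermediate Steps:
n = -6 (n = -16 + 2*5 = -16 + 10 = -6)
f(S) = (9 + S)/(-6 + S) (f(S) = (S + (5 - 1*(-4)))/(S - 6) = (S + (5 + 4))/(-6 + S) = (S + 9)/(-6 + S) = (9 + S)/(-6 + S))
-24*f(-4) + 4*(3 + 3) = -24*(9 - 4)/(-6 - 4) + 4*(3 + 3) = -24*5/(-10) + 4*6 = -(-12)*5/5 + 24 = -24*(-½) + 24 = 12 + 24 = 36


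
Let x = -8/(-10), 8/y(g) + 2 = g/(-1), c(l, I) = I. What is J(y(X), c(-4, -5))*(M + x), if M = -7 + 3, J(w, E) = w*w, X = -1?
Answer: -1024/5 ≈ -204.80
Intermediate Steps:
y(g) = 8/(-2 - g) (y(g) = 8/(-2 + g/(-1)) = 8/(-2 + g*(-1)) = 8/(-2 - g))
J(w, E) = w**2
x = 4/5 (x = -8*(-1/10) = 4/5 ≈ 0.80000)
M = -4
J(y(X), c(-4, -5))*(M + x) = (-8/(2 - 1))**2*(-4 + 4/5) = (-8/1)**2*(-16/5) = (-8*1)**2*(-16/5) = (-8)**2*(-16/5) = 64*(-16/5) = -1024/5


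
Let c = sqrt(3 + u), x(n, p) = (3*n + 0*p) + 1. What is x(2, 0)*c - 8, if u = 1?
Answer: 6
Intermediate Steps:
x(n, p) = 1 + 3*n (x(n, p) = (3*n + 0) + 1 = 3*n + 1 = 1 + 3*n)
c = 2 (c = sqrt(3 + 1) = sqrt(4) = 2)
x(2, 0)*c - 8 = (1 + 3*2)*2 - 8 = (1 + 6)*2 - 8 = 7*2 - 8 = 14 - 8 = 6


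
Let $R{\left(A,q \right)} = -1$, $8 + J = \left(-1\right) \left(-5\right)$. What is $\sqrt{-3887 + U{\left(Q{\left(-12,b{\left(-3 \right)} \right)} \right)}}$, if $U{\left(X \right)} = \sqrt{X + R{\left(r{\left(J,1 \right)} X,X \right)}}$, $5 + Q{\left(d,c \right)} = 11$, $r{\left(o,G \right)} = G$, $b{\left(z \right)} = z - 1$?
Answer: $\sqrt{-3887 + \sqrt{5}} \approx 62.328 i$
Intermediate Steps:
$J = -3$ ($J = -8 - -5 = -8 + 5 = -3$)
$b{\left(z \right)} = -1 + z$
$Q{\left(d,c \right)} = 6$ ($Q{\left(d,c \right)} = -5 + 11 = 6$)
$U{\left(X \right)} = \sqrt{-1 + X}$ ($U{\left(X \right)} = \sqrt{X - 1} = \sqrt{-1 + X}$)
$\sqrt{-3887 + U{\left(Q{\left(-12,b{\left(-3 \right)} \right)} \right)}} = \sqrt{-3887 + \sqrt{-1 + 6}} = \sqrt{-3887 + \sqrt{5}}$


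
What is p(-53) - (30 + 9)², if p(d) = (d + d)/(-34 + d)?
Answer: -132221/87 ≈ -1519.8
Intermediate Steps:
p(d) = 2*d/(-34 + d) (p(d) = (2*d)/(-34 + d) = 2*d/(-34 + d))
p(-53) - (30 + 9)² = 2*(-53)/(-34 - 53) - (30 + 9)² = 2*(-53)/(-87) - 1*39² = 2*(-53)*(-1/87) - 1*1521 = 106/87 - 1521 = -132221/87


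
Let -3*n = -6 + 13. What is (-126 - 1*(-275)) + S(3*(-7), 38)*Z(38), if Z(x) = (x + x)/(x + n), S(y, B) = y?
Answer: 11155/107 ≈ 104.25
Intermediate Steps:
n = -7/3 (n = -(-6 + 13)/3 = -⅓*7 = -7/3 ≈ -2.3333)
Z(x) = 2*x/(-7/3 + x) (Z(x) = (x + x)/(x - 7/3) = (2*x)/(-7/3 + x) = 2*x/(-7/3 + x))
(-126 - 1*(-275)) + S(3*(-7), 38)*Z(38) = (-126 - 1*(-275)) + (3*(-7))*(6*38/(-7 + 3*38)) = (-126 + 275) - 126*38/(-7 + 114) = 149 - 126*38/107 = 149 - 21*228/107 = 149 - 4788/107 = 11155/107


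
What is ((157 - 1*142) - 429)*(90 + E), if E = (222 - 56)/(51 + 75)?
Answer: -264638/7 ≈ -37805.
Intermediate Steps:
E = 83/63 (E = 166/126 = 166*(1/126) = 83/63 ≈ 1.3175)
((157 - 1*142) - 429)*(90 + E) = ((157 - 1*142) - 429)*(90 + 83/63) = ((157 - 142) - 429)*(5753/63) = (15 - 429)*(5753/63) = -414*5753/63 = -264638/7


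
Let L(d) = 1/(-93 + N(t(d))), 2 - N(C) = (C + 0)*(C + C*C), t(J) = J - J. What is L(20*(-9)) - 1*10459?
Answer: -951770/91 ≈ -10459.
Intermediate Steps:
t(J) = 0
N(C) = 2 - C*(C + C²) (N(C) = 2 - (C + 0)*(C + C*C) = 2 - C*(C + C²))
L(d) = -1/91 (L(d) = 1/(-93 + (2 - 1*0² - 1*0³)) = 1/(-93 + (2 - 1*0 - 1*0)) = 1/(-93 + (2 + 0 + 0)) = 1/(-93 + 2) = 1/(-91) = -1/91)
L(20*(-9)) - 1*10459 = -1/91 - 1*10459 = -1/91 - 10459 = -951770/91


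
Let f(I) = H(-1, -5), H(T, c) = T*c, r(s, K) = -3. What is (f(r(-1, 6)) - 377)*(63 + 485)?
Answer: -203856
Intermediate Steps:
f(I) = 5 (f(I) = -1*(-5) = 5)
(f(r(-1, 6)) - 377)*(63 + 485) = (5 - 377)*(63 + 485) = -372*548 = -203856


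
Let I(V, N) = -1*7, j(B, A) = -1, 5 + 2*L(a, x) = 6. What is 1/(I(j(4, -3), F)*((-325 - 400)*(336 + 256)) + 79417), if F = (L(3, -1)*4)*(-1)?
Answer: 1/3083817 ≈ 3.2427e-7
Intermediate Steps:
L(a, x) = ½ (L(a, x) = -5/2 + (½)*6 = -5/2 + 3 = ½)
F = -2 (F = ((½)*4)*(-1) = 2*(-1) = -2)
I(V, N) = -7
1/(I(j(4, -3), F)*((-325 - 400)*(336 + 256)) + 79417) = 1/(-7*(-325 - 400)*(336 + 256) + 79417) = 1/(-(-5075)*592 + 79417) = 1/(-7*(-429200) + 79417) = 1/(3004400 + 79417) = 1/3083817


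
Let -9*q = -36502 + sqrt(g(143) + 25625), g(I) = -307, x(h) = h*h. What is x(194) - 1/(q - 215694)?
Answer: 22757546296971224/604674946703 - 3*sqrt(25318)/1209349893406 ≈ 37636.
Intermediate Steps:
x(h) = h**2
q = 36502/9 - sqrt(25318)/9 (q = -(-36502 + sqrt(-307 + 25625))/9 = -(-36502 + sqrt(25318))/9 = 36502/9 - sqrt(25318)/9 ≈ 4038.1)
x(194) - 1/(q - 215694) = 194**2 - 1/((36502/9 - sqrt(25318)/9) - 215694) = 37636 - 1/(-1904744/9 - sqrt(25318)/9)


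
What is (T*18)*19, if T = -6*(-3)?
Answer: 6156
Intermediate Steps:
T = 18
(T*18)*19 = (18*18)*19 = 324*19 = 6156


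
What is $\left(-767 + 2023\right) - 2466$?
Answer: $-1210$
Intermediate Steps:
$\left(-767 + 2023\right) - 2466 = 1256 - 2466 = -1210$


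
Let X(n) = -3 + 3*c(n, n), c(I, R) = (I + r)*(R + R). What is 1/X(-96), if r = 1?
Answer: 1/54717 ≈ 1.8276e-5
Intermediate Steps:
c(I, R) = 2*R*(1 + I) (c(I, R) = (I + 1)*(R + R) = (1 + I)*(2*R) = 2*R*(1 + I))
X(n) = -3 + 6*n*(1 + n) (X(n) = -3 + 3*(2*n*(1 + n)) = -3 + 6*n*(1 + n))
1/X(-96) = 1/(-3 + 6*(-96)*(1 - 96)) = 1/(-3 + 6*(-96)*(-95)) = 1/(-3 + 54720) = 1/54717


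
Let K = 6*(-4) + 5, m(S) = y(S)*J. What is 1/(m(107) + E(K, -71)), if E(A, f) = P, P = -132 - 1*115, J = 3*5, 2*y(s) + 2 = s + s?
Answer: 1/1343 ≈ 0.00074460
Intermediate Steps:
y(s) = -1 + s (y(s) = -1 + (s + s)/2 = -1 + (2*s)/2 = -1 + s)
J = 15
m(S) = -15 + 15*S (m(S) = (-1 + S)*15 = -15 + 15*S)
P = -247 (P = -132 - 115 = -247)
K = -19 (K = -24 + 5 = -19)
E(A, f) = -247
1/(m(107) + E(K, -71)) = 1/((-15 + 15*107) - 247) = 1/((-15 + 1605) - 247) = 1/(1590 - 247) = 1/1343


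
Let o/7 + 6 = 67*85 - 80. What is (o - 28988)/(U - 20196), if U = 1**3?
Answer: -2055/4039 ≈ -0.50879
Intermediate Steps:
U = 1
o = 39263 (o = -42 + 7*(67*85 - 80) = -42 + 7*(5695 - 80) = -42 + 7*5615 = -42 + 39305 = 39263)
(o - 28988)/(U - 20196) = (39263 - 28988)/(1 - 20196) = 10275/(-20195) = 10275*(-1/20195) = -2055/4039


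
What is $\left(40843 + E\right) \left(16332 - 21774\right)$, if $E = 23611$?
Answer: $-350758668$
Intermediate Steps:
$\left(40843 + E\right) \left(16332 - 21774\right) = \left(40843 + 23611\right) \left(16332 - 21774\right) = 64454 \left(-5442\right) = -350758668$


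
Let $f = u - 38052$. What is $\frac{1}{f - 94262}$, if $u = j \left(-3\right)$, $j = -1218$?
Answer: $- \frac{1}{128660} \approx -7.7724 \cdot 10^{-6}$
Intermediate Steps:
$u = 3654$ ($u = \left(-1218\right) \left(-3\right) = 3654$)
$f = -34398$ ($f = 3654 - 38052 = -34398$)
$\frac{1}{f - 94262} = \frac{1}{-34398 - 94262} = \frac{1}{-128660} = - \frac{1}{128660}$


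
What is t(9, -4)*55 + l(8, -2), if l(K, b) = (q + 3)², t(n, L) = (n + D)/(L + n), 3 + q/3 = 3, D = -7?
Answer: 31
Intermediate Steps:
q = 0 (q = -9 + 3*3 = -9 + 9 = 0)
t(n, L) = (-7 + n)/(L + n) (t(n, L) = (n - 7)/(L + n) = (-7 + n)/(L + n))
l(K, b) = 9 (l(K, b) = (0 + 3)² = 3² = 9)
t(9, -4)*55 + l(8, -2) = ((-7 + 9)/(-4 + 9))*55 + 9 = (2/5)*55 + 9 = ((⅕)*2)*55 + 9 = (⅖)*55 + 9 = 22 + 9 = 31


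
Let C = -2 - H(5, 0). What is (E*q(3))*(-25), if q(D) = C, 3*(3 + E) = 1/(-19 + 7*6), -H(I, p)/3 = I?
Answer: 66950/69 ≈ 970.29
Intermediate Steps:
H(I, p) = -3*I
C = 13 (C = -2 - (-3)*5 = -2 - 1*(-15) = -2 + 15 = 13)
E = -206/69 (E = -3 + 1/(3*(-19 + 7*6)) = -3 + 1/(3*(-19 + 42)) = -3 + (⅓)/23 = -3 + (⅓)*(1/23) = -3 + 1/69 = -206/69 ≈ -2.9855)
q(D) = 13
(E*q(3))*(-25) = -206/69*13*(-25) = -2678/69*(-25) = 66950/69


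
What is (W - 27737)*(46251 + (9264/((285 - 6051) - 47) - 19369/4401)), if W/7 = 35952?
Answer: 264925026674335654/25583013 ≈ 1.0356e+10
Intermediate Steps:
W = 251664 (W = 7*35952 = 251664)
(W - 27737)*(46251 + (9264/((285 - 6051) - 47) - 19369/4401)) = (251664 - 27737)*(46251 + (9264/((285 - 6051) - 47) - 19369/4401)) = 223927*(46251 + (9264/(-5766 - 47) - 19369*1/4401)) = 223927*(46251 + (9264/(-5813) - 19369/4401)) = 223927*(46251 + (9264*(-1/5813) - 19369/4401)) = 223927*(46251 + (-9264/5813 - 19369/4401)) = 223927*(46251 - 153362861/25583013) = 223927*(1183086571402/25583013) = 264925026674335654/25583013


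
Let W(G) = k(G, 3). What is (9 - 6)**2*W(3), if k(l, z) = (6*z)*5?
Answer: 810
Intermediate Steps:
k(l, z) = 30*z
W(G) = 90 (W(G) = 30*3 = 90)
(9 - 6)**2*W(3) = (9 - 6)**2*90 = 3**2*90 = 9*90 = 810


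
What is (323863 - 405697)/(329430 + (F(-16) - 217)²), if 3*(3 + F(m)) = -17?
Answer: -736506/3423199 ≈ -0.21515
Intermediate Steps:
F(m) = -26/3 (F(m) = -3 + (⅓)*(-17) = -3 - 17/3 = -26/3)
(323863 - 405697)/(329430 + (F(-16) - 217)²) = (323863 - 405697)/(329430 + (-26/3 - 217)²) = -81834/(329430 + (-677/3)²) = -81834/(329430 + 458329/9) = -81834/3423199/9 = -81834*9/3423199 = -736506/3423199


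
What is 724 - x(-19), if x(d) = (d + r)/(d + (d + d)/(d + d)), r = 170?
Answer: 13183/18 ≈ 732.39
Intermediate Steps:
x(d) = (170 + d)/(1 + d) (x(d) = (d + 170)/(d + (d + d)/(d + d)) = (170 + d)/(d + (2*d)/((2*d))) = (170 + d)/(d + (2*d)*(1/(2*d))) = (170 + d)/(d + 1) = (170 + d)/(1 + d))
724 - x(-19) = 724 - (170 - 19)/(1 - 19) = 724 - 151/(-18) = 724 - (-1)*151/18 = 724 - 1*(-151/18) = 724 + 151/18 = 13183/18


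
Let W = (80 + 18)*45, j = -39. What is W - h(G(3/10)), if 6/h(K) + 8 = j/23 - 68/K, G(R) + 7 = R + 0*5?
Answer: 1024448/233 ≈ 4396.8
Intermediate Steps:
G(R) = -7 + R (G(R) = -7 + (R + 0*5) = -7 + (R + 0) = -7 + R)
h(K) = 6/(-223/23 - 68/K) (h(K) = 6/(-8 + (-39/23 - 68/K)) = 6/(-223/23 - 68/K))
W = 4410 (W = 98*45 = 4410)
W - h(G(3/10)) = 4410 - (-138)*(-7 + 3/10)/(1564 + 223*(-7 + 3/10)) = 4410 - (-138)*(-67)/(10*(1564 + 223*(-67/10))) = 4410 - (-138)*(-67)/(10*(1564 - 14941/10)) = 4410 - (-138)*(-67)/(10*699/10) = 4410 - (-138)*(-67)*10/(10*699) = 4410 - 1*3082/233 = 4410 - 3082/233 = 1024448/233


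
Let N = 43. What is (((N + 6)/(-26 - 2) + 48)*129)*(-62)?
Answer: -739815/2 ≈ -3.6991e+5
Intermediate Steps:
(((N + 6)/(-26 - 2) + 48)*129)*(-62) = (((43 + 6)/(-26 - 2) + 48)*129)*(-62) = ((49/(-28) + 48)*129)*(-62) = ((49*(-1/28) + 48)*129)*(-62) = ((-7/4 + 48)*129)*(-62) = ((185/4)*129)*(-62) = (23865/4)*(-62) = -739815/2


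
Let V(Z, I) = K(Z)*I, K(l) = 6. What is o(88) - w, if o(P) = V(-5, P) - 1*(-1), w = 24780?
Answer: -24251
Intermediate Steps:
V(Z, I) = 6*I
o(P) = 1 + 6*P (o(P) = 6*P - 1*(-1) = 6*P + 1 = 1 + 6*P)
o(88) - w = (1 + 6*88) - 1*24780 = (1 + 528) - 24780 = 529 - 24780 = -24251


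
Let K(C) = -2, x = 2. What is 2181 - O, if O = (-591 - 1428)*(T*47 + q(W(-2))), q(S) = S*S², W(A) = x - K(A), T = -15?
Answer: -1291998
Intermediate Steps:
W(A) = 4 (W(A) = 2 - 1*(-2) = 2 + 2 = 4)
q(S) = S³
O = 1294179 (O = (-591 - 1428)*(-15*47 + 4³) = -2019*(-705 + 64) = -2019*(-641) = 1294179)
2181 - O = 2181 - 1*1294179 = 2181 - 1294179 = -1291998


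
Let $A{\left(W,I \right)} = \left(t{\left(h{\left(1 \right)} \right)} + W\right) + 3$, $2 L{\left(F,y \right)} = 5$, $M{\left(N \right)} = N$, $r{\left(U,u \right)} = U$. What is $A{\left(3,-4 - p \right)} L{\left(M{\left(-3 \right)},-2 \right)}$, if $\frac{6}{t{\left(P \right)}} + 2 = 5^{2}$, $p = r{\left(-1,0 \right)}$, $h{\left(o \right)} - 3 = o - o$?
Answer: $\frac{360}{23} \approx 15.652$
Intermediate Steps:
$h{\left(o \right)} = 3$ ($h{\left(o \right)} = 3 + \left(o - o\right) = 3 + 0 = 3$)
$p = -1$
$L{\left(F,y \right)} = \frac{5}{2}$ ($L{\left(F,y \right)} = \frac{1}{2} \cdot 5 = \frac{5}{2}$)
$t{\left(P \right)} = \frac{6}{23}$ ($t{\left(P \right)} = \frac{6}{-2 + 5^{2}} = \frac{6}{-2 + 25} = \frac{6}{23}$)
$A{\left(W,I \right)} = \frac{75}{23} + W$ ($A{\left(W,I \right)} = \left(\frac{6}{23} + W\right) + 3 = \frac{75}{23} + W$)
$A{\left(3,-4 - p \right)} L{\left(M{\left(-3 \right)},-2 \right)} = \left(\frac{75}{23} + 3\right) \frac{5}{2} = \frac{144}{23} \cdot \frac{5}{2} = \frac{360}{23}$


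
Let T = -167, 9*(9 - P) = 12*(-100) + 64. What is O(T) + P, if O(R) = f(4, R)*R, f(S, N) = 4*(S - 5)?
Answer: 7229/9 ≈ 803.22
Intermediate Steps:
P = 1217/9 (P = 9 - (12*(-100) + 64)/9 = 9 - (-1200 + 64)/9 = 9 - ⅑*(-1136) = 9 + 1136/9 = 1217/9 ≈ 135.22)
f(S, N) = -20 + 4*S (f(S, N) = 4*(-5 + S) = -20 + 4*S)
O(R) = -4*R (O(R) = (-20 + 4*4)*R = (-20 + 16)*R = -4*R)
O(T) + P = -4*(-167) + 1217/9 = 668 + 1217/9 = 7229/9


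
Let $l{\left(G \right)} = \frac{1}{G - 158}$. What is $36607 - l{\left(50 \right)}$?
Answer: $\frac{3953557}{108} \approx 36607.0$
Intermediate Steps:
$l{\left(G \right)} = \frac{1}{-158 + G}$
$36607 - l{\left(50 \right)} = 36607 - \frac{1}{-158 + 50} = 36607 - \frac{1}{-108} = 36607 - - \frac{1}{108} = 36607 + \frac{1}{108} = \frac{3953557}{108}$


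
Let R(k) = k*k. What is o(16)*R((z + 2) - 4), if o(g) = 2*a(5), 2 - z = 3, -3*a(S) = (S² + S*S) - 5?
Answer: -270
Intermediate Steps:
a(S) = 5/3 - 2*S²/3 (a(S) = -((S² + S*S) - 5)/3 = -((S² + S²) - 5)/3 = -(2*S² - 5)/3 = -(-5 + 2*S²)/3 = 5/3 - 2*S²/3)
z = -1 (z = 2 - 1*3 = 2 - 3 = -1)
o(g) = -30 (o(g) = 2*(5/3 - ⅔*5²) = 2*(5/3 - ⅔*25) = 2*(5/3 - 50/3) = 2*(-15) = -30)
R(k) = k²
o(16)*R((z + 2) - 4) = -30*((-1 + 2) - 4)² = -30*(1 - 4)² = -30*(-3)² = -30*9 = -270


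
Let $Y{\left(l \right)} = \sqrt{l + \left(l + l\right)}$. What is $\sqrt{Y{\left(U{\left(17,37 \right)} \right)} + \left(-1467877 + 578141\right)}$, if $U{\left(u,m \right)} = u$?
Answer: $\sqrt{-889736 + \sqrt{51}} \approx 943.25 i$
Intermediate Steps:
$Y{\left(l \right)} = \sqrt{3} \sqrt{l}$ ($Y{\left(l \right)} = \sqrt{l + 2 l} = \sqrt{3 l} = \sqrt{3} \sqrt{l}$)
$\sqrt{Y{\left(U{\left(17,37 \right)} \right)} + \left(-1467877 + 578141\right)} = \sqrt{\sqrt{3} \sqrt{17} + \left(-1467877 + 578141\right)} = \sqrt{\sqrt{51} - 889736} = \sqrt{-889736 + \sqrt{51}}$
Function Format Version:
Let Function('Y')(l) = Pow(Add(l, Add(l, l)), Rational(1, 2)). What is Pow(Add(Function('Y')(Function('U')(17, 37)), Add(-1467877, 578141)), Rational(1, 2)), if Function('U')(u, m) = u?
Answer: Pow(Add(-889736, Pow(51, Rational(1, 2))), Rational(1, 2)) ≈ Mul(943.25, I)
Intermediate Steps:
Function('Y')(l) = Mul(Pow(3, Rational(1, 2)), Pow(l, Rational(1, 2))) (Function('Y')(l) = Pow(Add(l, Mul(2, l)), Rational(1, 2)) = Pow(Mul(3, l), Rational(1, 2)) = Mul(Pow(3, Rational(1, 2)), Pow(l, Rational(1, 2))))
Pow(Add(Function('Y')(Function('U')(17, 37)), Add(-1467877, 578141)), Rational(1, 2)) = Pow(Add(Mul(Pow(3, Rational(1, 2)), Pow(17, Rational(1, 2))), Add(-1467877, 578141)), Rational(1, 2)) = Pow(Add(Pow(51, Rational(1, 2)), -889736), Rational(1, 2)) = Pow(Add(-889736, Pow(51, Rational(1, 2))), Rational(1, 2))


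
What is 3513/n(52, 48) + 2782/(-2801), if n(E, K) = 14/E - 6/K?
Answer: 341103074/14005 ≈ 24356.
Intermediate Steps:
n(E, K) = -6/K + 14/E
3513/n(52, 48) + 2782/(-2801) = 3513/(-6/48 + 14/52) + 2782/(-2801) = 3513/(-6*1/48 + 14*(1/52)) + 2782*(-1/2801) = 3513/(-⅛ + 7/26) - 2782/2801 = 3513/(15/104) - 2782/2801 = 3513*(104/15) - 2782/2801 = 121784/5 - 2782/2801 = 341103074/14005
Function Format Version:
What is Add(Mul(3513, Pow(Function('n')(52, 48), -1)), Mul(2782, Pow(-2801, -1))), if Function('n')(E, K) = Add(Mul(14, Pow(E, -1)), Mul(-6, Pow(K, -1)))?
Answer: Rational(341103074, 14005) ≈ 24356.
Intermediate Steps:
Function('n')(E, K) = Add(Mul(-6, Pow(K, -1)), Mul(14, Pow(E, -1)))
Add(Mul(3513, Pow(Function('n')(52, 48), -1)), Mul(2782, Pow(-2801, -1))) = Add(Mul(3513, Pow(Add(Mul(-6, Pow(48, -1)), Mul(14, Pow(52, -1))), -1)), Mul(2782, Pow(-2801, -1))) = Add(Mul(3513, Pow(Add(Mul(-6, Rational(1, 48)), Mul(14, Rational(1, 52))), -1)), Mul(2782, Rational(-1, 2801))) = Add(Mul(3513, Pow(Add(Rational(-1, 8), Rational(7, 26)), -1)), Rational(-2782, 2801)) = Add(Mul(3513, Pow(Rational(15, 104), -1)), Rational(-2782, 2801)) = Add(Mul(3513, Rational(104, 15)), Rational(-2782, 2801)) = Add(Rational(121784, 5), Rational(-2782, 2801)) = Rational(341103074, 14005)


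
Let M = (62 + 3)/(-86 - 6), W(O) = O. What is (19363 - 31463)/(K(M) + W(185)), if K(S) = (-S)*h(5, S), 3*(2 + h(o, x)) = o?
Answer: -667920/10199 ≈ -65.489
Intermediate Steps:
h(o, x) = -2 + o/3
M = -65/92 (M = 65/(-92) = 65*(-1/92) = -65/92 ≈ -0.70652)
K(S) = S/3 (K(S) = (-S)*(-2 + (⅓)*5) = (-S)*(-2 + 5/3) = -S*(-⅓) = S/3)
(19363 - 31463)/(K(M) + W(185)) = (19363 - 31463)/((⅓)*(-65/92) + 185) = -12100/(-65/276 + 185) = -12100/50995/276 = -12100*276/50995 = -667920/10199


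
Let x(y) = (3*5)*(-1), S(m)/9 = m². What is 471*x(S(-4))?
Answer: -7065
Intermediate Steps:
S(m) = 9*m²
x(y) = -15 (x(y) = 15*(-1) = -15)
471*x(S(-4)) = 471*(-15) = -7065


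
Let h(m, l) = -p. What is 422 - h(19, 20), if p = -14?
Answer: 408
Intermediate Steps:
h(m, l) = 14 (h(m, l) = -1*(-14) = 14)
422 - h(19, 20) = 422 - 1*14 = 422 - 14 = 408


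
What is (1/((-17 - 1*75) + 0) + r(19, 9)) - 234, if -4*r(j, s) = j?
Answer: -10983/46 ≈ -238.76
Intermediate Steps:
r(j, s) = -j/4
(1/((-17 - 1*75) + 0) + r(19, 9)) - 234 = (1/((-17 - 1*75) + 0) - ¼*19) - 234 = (1/((-17 - 75) + 0) - 19/4) - 234 = (1/(-92 + 0) - 19/4) - 234 = (1/(-92) - 19/4) - 234 = (-1/92 - 19/4) - 234 = -219/46 - 234 = -10983/46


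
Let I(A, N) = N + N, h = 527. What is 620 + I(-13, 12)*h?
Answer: 13268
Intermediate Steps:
I(A, N) = 2*N
620 + I(-13, 12)*h = 620 + (2*12)*527 = 620 + 24*527 = 620 + 12648 = 13268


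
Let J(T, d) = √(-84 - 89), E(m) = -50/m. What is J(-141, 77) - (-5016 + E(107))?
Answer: 536762/107 + I*√173 ≈ 5016.5 + 13.153*I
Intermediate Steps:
J(T, d) = I*√173 (J(T, d) = √(-173) = I*√173)
J(-141, 77) - (-5016 + E(107)) = I*√173 - (-5016 - 50/107) = I*√173 - 1*(-536762/107) = I*√173 + 536762/107 = 536762/107 + I*√173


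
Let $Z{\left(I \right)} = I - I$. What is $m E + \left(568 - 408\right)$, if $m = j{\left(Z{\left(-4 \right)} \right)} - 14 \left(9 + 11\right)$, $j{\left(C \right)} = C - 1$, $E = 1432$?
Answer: $-402232$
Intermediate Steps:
$Z{\left(I \right)} = 0$
$j{\left(C \right)} = -1 + C$
$m = -281$ ($m = \left(-1 + 0\right) - 14 \left(9 + 11\right) = -1 - 14 \cdot 20 = -1 - 280 = -281$)
$m E + \left(568 - 408\right) = \left(-281\right) 1432 + \left(568 - 408\right) = -402392 + 160 = -402232$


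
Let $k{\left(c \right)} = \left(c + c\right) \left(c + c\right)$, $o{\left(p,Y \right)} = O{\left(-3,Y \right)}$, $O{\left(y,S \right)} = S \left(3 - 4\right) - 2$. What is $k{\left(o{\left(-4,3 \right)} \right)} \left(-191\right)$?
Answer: $-19100$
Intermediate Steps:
$O{\left(y,S \right)} = -2 - S$ ($O{\left(y,S \right)} = S \left(-1\right) - 2 = - S - 2 = -2 - S$)
$o{\left(p,Y \right)} = -2 - Y$
$k{\left(c \right)} = 4 c^{2}$ ($k{\left(c \right)} = 2 c 2 c = 4 c^{2}$)
$k{\left(o{\left(-4,3 \right)} \right)} \left(-191\right) = 4 \left(-2 - 3\right)^{2} \left(-191\right) = 4 \left(-5\right)^{2} \left(-191\right) = 4 \cdot 25 \left(-191\right) = 100 \left(-191\right) = -19100$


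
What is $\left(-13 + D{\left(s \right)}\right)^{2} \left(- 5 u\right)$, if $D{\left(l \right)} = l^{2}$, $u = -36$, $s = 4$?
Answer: $1620$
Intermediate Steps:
$\left(-13 + D{\left(s \right)}\right)^{2} \left(- 5 u\right) = \left(-13 + 4^{2}\right)^{2} \left(\left(-5\right) \left(-36\right)\right) = \left(-13 + 16\right)^{2} \cdot 180 = 3^{2} \cdot 180 = 9 \cdot 180 = 1620$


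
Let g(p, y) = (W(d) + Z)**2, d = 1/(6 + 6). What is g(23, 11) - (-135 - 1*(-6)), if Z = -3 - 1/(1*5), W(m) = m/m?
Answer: 3346/25 ≈ 133.84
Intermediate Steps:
d = 1/12 ≈ 0.083333
W(m) = 1
Z = -16/5 (Z = -3 - 1/5 = -16/5 ≈ -3.2000)
g(p, y) = 121/25 (g(p, y) = (1 - 16/5)**2 = (-11/5)**2 = 121/25)
g(23, 11) - (-135 - 1*(-6)) = 121/25 - (-135 - 1*(-6)) = 121/25 - (-135 + 6) = 121/25 - 1*(-129) = 121/25 + 129 = 3346/25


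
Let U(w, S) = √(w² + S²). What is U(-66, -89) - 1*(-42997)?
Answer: 42997 + √12277 ≈ 43108.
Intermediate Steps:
U(w, S) = √(S² + w²)
U(-66, -89) - 1*(-42997) = √((-89)² + (-66)²) - 1*(-42997) = √(7921 + 4356) + 42997 = √12277 + 42997 = 42997 + √12277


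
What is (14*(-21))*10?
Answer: -2940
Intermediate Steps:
(14*(-21))*10 = -294*10 = -2940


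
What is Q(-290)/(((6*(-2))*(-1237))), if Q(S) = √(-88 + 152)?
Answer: 2/3711 ≈ 0.00053894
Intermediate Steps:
Q(S) = 8 (Q(S) = √64 = 8)
Q(-290)/(((6*(-2))*(-1237))) = 8/(((6*(-2))*(-1237))) = 8/((-12*(-1237))) = 8/14844 = 8*(1/14844) = 2/3711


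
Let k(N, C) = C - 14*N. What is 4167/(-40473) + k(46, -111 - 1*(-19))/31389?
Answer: -5947633/47052111 ≈ -0.12641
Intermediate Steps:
k(N, C) = C - 14*N
4167/(-40473) + k(46, -111 - 1*(-19))/31389 = 4167/(-40473) + ((-111 - 1*(-19)) - 14*46)/31389 = 4167*(-1/40473) + ((-111 + 19) - 644)*(1/31389) = -463/4497 + (-92 - 644)*(1/31389) = -463/4497 - 736*1/31389 = -463/4497 - 736/31389 = -5947633/47052111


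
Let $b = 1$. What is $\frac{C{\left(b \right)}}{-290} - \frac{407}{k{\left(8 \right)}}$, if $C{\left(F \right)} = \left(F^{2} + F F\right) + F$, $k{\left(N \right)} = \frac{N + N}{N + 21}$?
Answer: $- \frac{1711459}{2320} \approx -737.7$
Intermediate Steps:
$k{\left(N \right)} = \frac{2 N}{21 + N}$
$C{\left(F \right)} = F + 2 F^{2}$ ($C{\left(F \right)} = \left(F^{2} + F^{2}\right) + F = 2 F^{2} + F = F + 2 F^{2}$)
$\frac{C{\left(b \right)}}{-290} - \frac{407}{k{\left(8 \right)}} = \frac{1 \left(1 + 2 \cdot 1\right)}{-290} - \frac{407}{2 \cdot 8 \frac{1}{21 + 8}} = 1 \left(1 + 2\right) \left(- \frac{1}{290}\right) - \frac{407}{2 \cdot 8 \cdot \frac{1}{29}} = 1 \cdot 3 \left(- \frac{1}{290}\right) - \frac{407}{2 \cdot 8 \cdot \frac{1}{29}} = 3 \left(- \frac{1}{290}\right) - \frac{407}{\frac{16}{29}} = - \frac{3}{290} - \frac{11803}{16} = - \frac{1711459}{2320}$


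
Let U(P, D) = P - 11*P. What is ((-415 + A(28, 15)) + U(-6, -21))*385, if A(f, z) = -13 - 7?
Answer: -144375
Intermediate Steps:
A(f, z) = -20
U(P, D) = -10*P
((-415 + A(28, 15)) + U(-6, -21))*385 = ((-415 - 20) - 10*(-6))*385 = (-435 + 60)*385 = -375*385 = -144375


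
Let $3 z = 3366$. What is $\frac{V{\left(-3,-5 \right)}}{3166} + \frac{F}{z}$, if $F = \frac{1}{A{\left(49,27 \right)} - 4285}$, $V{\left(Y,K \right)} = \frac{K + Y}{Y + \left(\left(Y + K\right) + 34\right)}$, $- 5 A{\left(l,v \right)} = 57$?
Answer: $- \frac{4199707}{38154738732} \approx -0.00011007$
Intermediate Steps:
$z = 1122$ ($z = \frac{1}{3} \cdot 3366 = 1122$)
$A{\left(l,v \right)} = - \frac{57}{5}$ ($A{\left(l,v \right)} = \left(- \frac{1}{5}\right) 57 = - \frac{57}{5}$)
$V{\left(Y,K \right)} = \frac{K + Y}{34 + K + 2 Y}$ ($V{\left(Y,K \right)} = \frac{K + Y}{Y + \left(\left(K + Y\right) + 34\right)} = \frac{K + Y}{Y + \left(34 + K + Y\right)} = \frac{K + Y}{34 + K + 2 Y}$)
$F = - \frac{5}{21482}$ ($F = \frac{1}{- \frac{57}{5} - 4285} = \frac{1}{- \frac{21482}{5}} = - \frac{5}{21482} \approx -0.00023275$)
$\frac{V{\left(-3,-5 \right)}}{3166} + \frac{F}{z} = \frac{\frac{1}{34 - 5 + 2 \left(-3\right)} \left(-5 - 3\right)}{3166} - \frac{5}{21482 \cdot 1122} = \frac{1}{34 - 5 - 6} \left(-8\right) \frac{1}{3166} - \frac{5}{24102804} = \frac{1}{23} \left(-8\right) \frac{1}{3166} - \frac{5}{24102804} = \left(- \frac{8}{23}\right) \frac{1}{3166} - \frac{5}{24102804} = - \frac{4}{36409} - \frac{5}{24102804} = - \frac{4199707}{38154738732}$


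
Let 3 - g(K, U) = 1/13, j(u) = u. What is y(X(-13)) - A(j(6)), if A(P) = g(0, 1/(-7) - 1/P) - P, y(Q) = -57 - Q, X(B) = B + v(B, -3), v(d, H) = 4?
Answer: -584/13 ≈ -44.923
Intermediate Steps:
X(B) = 4 + B (X(B) = B + 4 = 4 + B)
g(K, U) = 38/13 (g(K, U) = 3 - 1/13 = 38/13)
A(P) = 38/13 - P
y(X(-13)) - A(j(6)) = (-57 - (4 - 13)) - (38/13 - 1*6) = (-57 - 1*(-9)) - (38/13 - 6) = (-57 + 9) - 1*(-40/13) = -48 + 40/13 = -584/13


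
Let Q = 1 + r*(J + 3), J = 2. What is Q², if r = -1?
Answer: 16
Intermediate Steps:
Q = -4 (Q = 1 - (2 + 3) = 1 - 1*5 = 1 - 5 = -4)
Q² = (-4)² = 16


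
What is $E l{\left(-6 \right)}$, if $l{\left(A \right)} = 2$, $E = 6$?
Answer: $12$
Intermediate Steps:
$E l{\left(-6 \right)} = 6 \cdot 2 = 12$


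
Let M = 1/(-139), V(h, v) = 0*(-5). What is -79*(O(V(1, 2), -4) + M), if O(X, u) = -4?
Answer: 44003/139 ≈ 316.57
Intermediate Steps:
V(h, v) = 0
M = -1/139 ≈ -0.0071942
-79*(O(V(1, 2), -4) + M) = -79*(-4 - 1/139) = -79*(-557/139) = 44003/139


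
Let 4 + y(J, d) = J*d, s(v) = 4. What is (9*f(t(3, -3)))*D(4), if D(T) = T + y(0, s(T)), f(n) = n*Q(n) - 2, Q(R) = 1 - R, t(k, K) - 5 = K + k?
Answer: 0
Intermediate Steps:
t(k, K) = 5 + K + k (t(k, K) = 5 + (K + k) = 5 + K + k)
f(n) = -2 + n*(1 - n) (f(n) = n*(1 - n) - 2 = -2 + n*(1 - n))
y(J, d) = -4 + J*d
D(T) = -4 + T (D(T) = T + (-4 + 0*4) = T + (-4 + 0) = T - 4 = -4 + T)
(9*f(t(3, -3)))*D(4) = (9*(-2 + (5 - 3 + 3) - (5 - 3 + 3)**2))*(-4 + 4) = (9*(-2 + 5 - 1*5**2))*0 = (9*(-2 + 5 - 1*25))*0 = (9*(-2 + 5 - 25))*0 = (9*(-22))*0 = -198*0 = 0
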